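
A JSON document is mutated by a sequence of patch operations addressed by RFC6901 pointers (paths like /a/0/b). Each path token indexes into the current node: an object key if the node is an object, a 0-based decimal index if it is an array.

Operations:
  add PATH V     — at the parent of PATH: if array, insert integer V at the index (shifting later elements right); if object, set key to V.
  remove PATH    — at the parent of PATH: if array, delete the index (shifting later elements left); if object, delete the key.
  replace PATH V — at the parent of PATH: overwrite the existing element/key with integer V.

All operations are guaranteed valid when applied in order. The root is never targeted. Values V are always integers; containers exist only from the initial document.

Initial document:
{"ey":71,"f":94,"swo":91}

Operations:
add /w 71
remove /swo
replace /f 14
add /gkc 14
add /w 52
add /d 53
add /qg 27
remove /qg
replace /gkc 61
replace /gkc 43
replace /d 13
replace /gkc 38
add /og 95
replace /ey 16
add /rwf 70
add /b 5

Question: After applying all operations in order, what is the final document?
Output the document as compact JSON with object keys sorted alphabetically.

After op 1 (add /w 71): {"ey":71,"f":94,"swo":91,"w":71}
After op 2 (remove /swo): {"ey":71,"f":94,"w":71}
After op 3 (replace /f 14): {"ey":71,"f":14,"w":71}
After op 4 (add /gkc 14): {"ey":71,"f":14,"gkc":14,"w":71}
After op 5 (add /w 52): {"ey":71,"f":14,"gkc":14,"w":52}
After op 6 (add /d 53): {"d":53,"ey":71,"f":14,"gkc":14,"w":52}
After op 7 (add /qg 27): {"d":53,"ey":71,"f":14,"gkc":14,"qg":27,"w":52}
After op 8 (remove /qg): {"d":53,"ey":71,"f":14,"gkc":14,"w":52}
After op 9 (replace /gkc 61): {"d":53,"ey":71,"f":14,"gkc":61,"w":52}
After op 10 (replace /gkc 43): {"d":53,"ey":71,"f":14,"gkc":43,"w":52}
After op 11 (replace /d 13): {"d":13,"ey":71,"f":14,"gkc":43,"w":52}
After op 12 (replace /gkc 38): {"d":13,"ey":71,"f":14,"gkc":38,"w":52}
After op 13 (add /og 95): {"d":13,"ey":71,"f":14,"gkc":38,"og":95,"w":52}
After op 14 (replace /ey 16): {"d":13,"ey":16,"f":14,"gkc":38,"og":95,"w":52}
After op 15 (add /rwf 70): {"d":13,"ey":16,"f":14,"gkc":38,"og":95,"rwf":70,"w":52}
After op 16 (add /b 5): {"b":5,"d":13,"ey":16,"f":14,"gkc":38,"og":95,"rwf":70,"w":52}

Answer: {"b":5,"d":13,"ey":16,"f":14,"gkc":38,"og":95,"rwf":70,"w":52}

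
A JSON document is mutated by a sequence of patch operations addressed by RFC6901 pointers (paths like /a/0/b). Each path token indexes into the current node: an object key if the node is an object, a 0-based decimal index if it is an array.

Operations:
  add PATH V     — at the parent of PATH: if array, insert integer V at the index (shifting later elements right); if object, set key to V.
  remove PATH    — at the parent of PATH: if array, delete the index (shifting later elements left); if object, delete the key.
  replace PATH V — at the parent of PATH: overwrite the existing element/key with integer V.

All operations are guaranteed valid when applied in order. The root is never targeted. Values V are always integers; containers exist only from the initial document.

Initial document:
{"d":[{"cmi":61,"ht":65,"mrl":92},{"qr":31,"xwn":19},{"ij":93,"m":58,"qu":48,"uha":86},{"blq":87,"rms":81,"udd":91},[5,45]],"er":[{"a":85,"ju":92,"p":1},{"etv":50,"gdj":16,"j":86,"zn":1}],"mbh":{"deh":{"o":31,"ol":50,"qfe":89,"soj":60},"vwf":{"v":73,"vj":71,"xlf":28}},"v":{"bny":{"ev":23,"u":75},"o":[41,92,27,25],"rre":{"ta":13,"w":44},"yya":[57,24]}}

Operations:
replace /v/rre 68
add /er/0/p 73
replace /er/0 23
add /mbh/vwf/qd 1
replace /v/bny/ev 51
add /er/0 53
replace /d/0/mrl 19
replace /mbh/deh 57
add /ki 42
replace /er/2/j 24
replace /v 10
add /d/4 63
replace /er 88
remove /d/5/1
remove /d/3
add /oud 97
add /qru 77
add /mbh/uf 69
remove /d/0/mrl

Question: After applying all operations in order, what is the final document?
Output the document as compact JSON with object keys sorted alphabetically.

Answer: {"d":[{"cmi":61,"ht":65},{"qr":31,"xwn":19},{"ij":93,"m":58,"qu":48,"uha":86},63,[5]],"er":88,"ki":42,"mbh":{"deh":57,"uf":69,"vwf":{"qd":1,"v":73,"vj":71,"xlf":28}},"oud":97,"qru":77,"v":10}

Derivation:
After op 1 (replace /v/rre 68): {"d":[{"cmi":61,"ht":65,"mrl":92},{"qr":31,"xwn":19},{"ij":93,"m":58,"qu":48,"uha":86},{"blq":87,"rms":81,"udd":91},[5,45]],"er":[{"a":85,"ju":92,"p":1},{"etv":50,"gdj":16,"j":86,"zn":1}],"mbh":{"deh":{"o":31,"ol":50,"qfe":89,"soj":60},"vwf":{"v":73,"vj":71,"xlf":28}},"v":{"bny":{"ev":23,"u":75},"o":[41,92,27,25],"rre":68,"yya":[57,24]}}
After op 2 (add /er/0/p 73): {"d":[{"cmi":61,"ht":65,"mrl":92},{"qr":31,"xwn":19},{"ij":93,"m":58,"qu":48,"uha":86},{"blq":87,"rms":81,"udd":91},[5,45]],"er":[{"a":85,"ju":92,"p":73},{"etv":50,"gdj":16,"j":86,"zn":1}],"mbh":{"deh":{"o":31,"ol":50,"qfe":89,"soj":60},"vwf":{"v":73,"vj":71,"xlf":28}},"v":{"bny":{"ev":23,"u":75},"o":[41,92,27,25],"rre":68,"yya":[57,24]}}
After op 3 (replace /er/0 23): {"d":[{"cmi":61,"ht":65,"mrl":92},{"qr":31,"xwn":19},{"ij":93,"m":58,"qu":48,"uha":86},{"blq":87,"rms":81,"udd":91},[5,45]],"er":[23,{"etv":50,"gdj":16,"j":86,"zn":1}],"mbh":{"deh":{"o":31,"ol":50,"qfe":89,"soj":60},"vwf":{"v":73,"vj":71,"xlf":28}},"v":{"bny":{"ev":23,"u":75},"o":[41,92,27,25],"rre":68,"yya":[57,24]}}
After op 4 (add /mbh/vwf/qd 1): {"d":[{"cmi":61,"ht":65,"mrl":92},{"qr":31,"xwn":19},{"ij":93,"m":58,"qu":48,"uha":86},{"blq":87,"rms":81,"udd":91},[5,45]],"er":[23,{"etv":50,"gdj":16,"j":86,"zn":1}],"mbh":{"deh":{"o":31,"ol":50,"qfe":89,"soj":60},"vwf":{"qd":1,"v":73,"vj":71,"xlf":28}},"v":{"bny":{"ev":23,"u":75},"o":[41,92,27,25],"rre":68,"yya":[57,24]}}
After op 5 (replace /v/bny/ev 51): {"d":[{"cmi":61,"ht":65,"mrl":92},{"qr":31,"xwn":19},{"ij":93,"m":58,"qu":48,"uha":86},{"blq":87,"rms":81,"udd":91},[5,45]],"er":[23,{"etv":50,"gdj":16,"j":86,"zn":1}],"mbh":{"deh":{"o":31,"ol":50,"qfe":89,"soj":60},"vwf":{"qd":1,"v":73,"vj":71,"xlf":28}},"v":{"bny":{"ev":51,"u":75},"o":[41,92,27,25],"rre":68,"yya":[57,24]}}
After op 6 (add /er/0 53): {"d":[{"cmi":61,"ht":65,"mrl":92},{"qr":31,"xwn":19},{"ij":93,"m":58,"qu":48,"uha":86},{"blq":87,"rms":81,"udd":91},[5,45]],"er":[53,23,{"etv":50,"gdj":16,"j":86,"zn":1}],"mbh":{"deh":{"o":31,"ol":50,"qfe":89,"soj":60},"vwf":{"qd":1,"v":73,"vj":71,"xlf":28}},"v":{"bny":{"ev":51,"u":75},"o":[41,92,27,25],"rre":68,"yya":[57,24]}}
After op 7 (replace /d/0/mrl 19): {"d":[{"cmi":61,"ht":65,"mrl":19},{"qr":31,"xwn":19},{"ij":93,"m":58,"qu":48,"uha":86},{"blq":87,"rms":81,"udd":91},[5,45]],"er":[53,23,{"etv":50,"gdj":16,"j":86,"zn":1}],"mbh":{"deh":{"o":31,"ol":50,"qfe":89,"soj":60},"vwf":{"qd":1,"v":73,"vj":71,"xlf":28}},"v":{"bny":{"ev":51,"u":75},"o":[41,92,27,25],"rre":68,"yya":[57,24]}}
After op 8 (replace /mbh/deh 57): {"d":[{"cmi":61,"ht":65,"mrl":19},{"qr":31,"xwn":19},{"ij":93,"m":58,"qu":48,"uha":86},{"blq":87,"rms":81,"udd":91},[5,45]],"er":[53,23,{"etv":50,"gdj":16,"j":86,"zn":1}],"mbh":{"deh":57,"vwf":{"qd":1,"v":73,"vj":71,"xlf":28}},"v":{"bny":{"ev":51,"u":75},"o":[41,92,27,25],"rre":68,"yya":[57,24]}}
After op 9 (add /ki 42): {"d":[{"cmi":61,"ht":65,"mrl":19},{"qr":31,"xwn":19},{"ij":93,"m":58,"qu":48,"uha":86},{"blq":87,"rms":81,"udd":91},[5,45]],"er":[53,23,{"etv":50,"gdj":16,"j":86,"zn":1}],"ki":42,"mbh":{"deh":57,"vwf":{"qd":1,"v":73,"vj":71,"xlf":28}},"v":{"bny":{"ev":51,"u":75},"o":[41,92,27,25],"rre":68,"yya":[57,24]}}
After op 10 (replace /er/2/j 24): {"d":[{"cmi":61,"ht":65,"mrl":19},{"qr":31,"xwn":19},{"ij":93,"m":58,"qu":48,"uha":86},{"blq":87,"rms":81,"udd":91},[5,45]],"er":[53,23,{"etv":50,"gdj":16,"j":24,"zn":1}],"ki":42,"mbh":{"deh":57,"vwf":{"qd":1,"v":73,"vj":71,"xlf":28}},"v":{"bny":{"ev":51,"u":75},"o":[41,92,27,25],"rre":68,"yya":[57,24]}}
After op 11 (replace /v 10): {"d":[{"cmi":61,"ht":65,"mrl":19},{"qr":31,"xwn":19},{"ij":93,"m":58,"qu":48,"uha":86},{"blq":87,"rms":81,"udd":91},[5,45]],"er":[53,23,{"etv":50,"gdj":16,"j":24,"zn":1}],"ki":42,"mbh":{"deh":57,"vwf":{"qd":1,"v":73,"vj":71,"xlf":28}},"v":10}
After op 12 (add /d/4 63): {"d":[{"cmi":61,"ht":65,"mrl":19},{"qr":31,"xwn":19},{"ij":93,"m":58,"qu":48,"uha":86},{"blq":87,"rms":81,"udd":91},63,[5,45]],"er":[53,23,{"etv":50,"gdj":16,"j":24,"zn":1}],"ki":42,"mbh":{"deh":57,"vwf":{"qd":1,"v":73,"vj":71,"xlf":28}},"v":10}
After op 13 (replace /er 88): {"d":[{"cmi":61,"ht":65,"mrl":19},{"qr":31,"xwn":19},{"ij":93,"m":58,"qu":48,"uha":86},{"blq":87,"rms":81,"udd":91},63,[5,45]],"er":88,"ki":42,"mbh":{"deh":57,"vwf":{"qd":1,"v":73,"vj":71,"xlf":28}},"v":10}
After op 14 (remove /d/5/1): {"d":[{"cmi":61,"ht":65,"mrl":19},{"qr":31,"xwn":19},{"ij":93,"m":58,"qu":48,"uha":86},{"blq":87,"rms":81,"udd":91},63,[5]],"er":88,"ki":42,"mbh":{"deh":57,"vwf":{"qd":1,"v":73,"vj":71,"xlf":28}},"v":10}
After op 15 (remove /d/3): {"d":[{"cmi":61,"ht":65,"mrl":19},{"qr":31,"xwn":19},{"ij":93,"m":58,"qu":48,"uha":86},63,[5]],"er":88,"ki":42,"mbh":{"deh":57,"vwf":{"qd":1,"v":73,"vj":71,"xlf":28}},"v":10}
After op 16 (add /oud 97): {"d":[{"cmi":61,"ht":65,"mrl":19},{"qr":31,"xwn":19},{"ij":93,"m":58,"qu":48,"uha":86},63,[5]],"er":88,"ki":42,"mbh":{"deh":57,"vwf":{"qd":1,"v":73,"vj":71,"xlf":28}},"oud":97,"v":10}
After op 17 (add /qru 77): {"d":[{"cmi":61,"ht":65,"mrl":19},{"qr":31,"xwn":19},{"ij":93,"m":58,"qu":48,"uha":86},63,[5]],"er":88,"ki":42,"mbh":{"deh":57,"vwf":{"qd":1,"v":73,"vj":71,"xlf":28}},"oud":97,"qru":77,"v":10}
After op 18 (add /mbh/uf 69): {"d":[{"cmi":61,"ht":65,"mrl":19},{"qr":31,"xwn":19},{"ij":93,"m":58,"qu":48,"uha":86},63,[5]],"er":88,"ki":42,"mbh":{"deh":57,"uf":69,"vwf":{"qd":1,"v":73,"vj":71,"xlf":28}},"oud":97,"qru":77,"v":10}
After op 19 (remove /d/0/mrl): {"d":[{"cmi":61,"ht":65},{"qr":31,"xwn":19},{"ij":93,"m":58,"qu":48,"uha":86},63,[5]],"er":88,"ki":42,"mbh":{"deh":57,"uf":69,"vwf":{"qd":1,"v":73,"vj":71,"xlf":28}},"oud":97,"qru":77,"v":10}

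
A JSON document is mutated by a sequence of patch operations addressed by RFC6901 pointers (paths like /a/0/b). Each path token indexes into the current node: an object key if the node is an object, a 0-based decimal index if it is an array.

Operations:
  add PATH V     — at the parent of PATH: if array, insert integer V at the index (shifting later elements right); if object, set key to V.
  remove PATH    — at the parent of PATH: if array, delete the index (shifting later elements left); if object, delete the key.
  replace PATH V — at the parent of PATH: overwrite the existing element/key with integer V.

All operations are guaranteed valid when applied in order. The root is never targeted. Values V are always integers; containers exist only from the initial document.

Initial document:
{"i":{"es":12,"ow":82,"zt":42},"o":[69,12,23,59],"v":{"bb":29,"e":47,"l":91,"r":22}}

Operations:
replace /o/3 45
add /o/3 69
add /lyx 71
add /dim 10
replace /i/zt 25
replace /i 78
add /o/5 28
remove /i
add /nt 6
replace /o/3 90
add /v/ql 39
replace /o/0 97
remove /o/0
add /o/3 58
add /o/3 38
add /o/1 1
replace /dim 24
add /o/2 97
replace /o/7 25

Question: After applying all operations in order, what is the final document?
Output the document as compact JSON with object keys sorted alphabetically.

Answer: {"dim":24,"lyx":71,"nt":6,"o":[12,1,97,23,90,38,58,25,28],"v":{"bb":29,"e":47,"l":91,"ql":39,"r":22}}

Derivation:
After op 1 (replace /o/3 45): {"i":{"es":12,"ow":82,"zt":42},"o":[69,12,23,45],"v":{"bb":29,"e":47,"l":91,"r":22}}
After op 2 (add /o/3 69): {"i":{"es":12,"ow":82,"zt":42},"o":[69,12,23,69,45],"v":{"bb":29,"e":47,"l":91,"r":22}}
After op 3 (add /lyx 71): {"i":{"es":12,"ow":82,"zt":42},"lyx":71,"o":[69,12,23,69,45],"v":{"bb":29,"e":47,"l":91,"r":22}}
After op 4 (add /dim 10): {"dim":10,"i":{"es":12,"ow":82,"zt":42},"lyx":71,"o":[69,12,23,69,45],"v":{"bb":29,"e":47,"l":91,"r":22}}
After op 5 (replace /i/zt 25): {"dim":10,"i":{"es":12,"ow":82,"zt":25},"lyx":71,"o":[69,12,23,69,45],"v":{"bb":29,"e":47,"l":91,"r":22}}
After op 6 (replace /i 78): {"dim":10,"i":78,"lyx":71,"o":[69,12,23,69,45],"v":{"bb":29,"e":47,"l":91,"r":22}}
After op 7 (add /o/5 28): {"dim":10,"i":78,"lyx":71,"o":[69,12,23,69,45,28],"v":{"bb":29,"e":47,"l":91,"r":22}}
After op 8 (remove /i): {"dim":10,"lyx":71,"o":[69,12,23,69,45,28],"v":{"bb":29,"e":47,"l":91,"r":22}}
After op 9 (add /nt 6): {"dim":10,"lyx":71,"nt":6,"o":[69,12,23,69,45,28],"v":{"bb":29,"e":47,"l":91,"r":22}}
After op 10 (replace /o/3 90): {"dim":10,"lyx":71,"nt":6,"o":[69,12,23,90,45,28],"v":{"bb":29,"e":47,"l":91,"r":22}}
After op 11 (add /v/ql 39): {"dim":10,"lyx":71,"nt":6,"o":[69,12,23,90,45,28],"v":{"bb":29,"e":47,"l":91,"ql":39,"r":22}}
After op 12 (replace /o/0 97): {"dim":10,"lyx":71,"nt":6,"o":[97,12,23,90,45,28],"v":{"bb":29,"e":47,"l":91,"ql":39,"r":22}}
After op 13 (remove /o/0): {"dim":10,"lyx":71,"nt":6,"o":[12,23,90,45,28],"v":{"bb":29,"e":47,"l":91,"ql":39,"r":22}}
After op 14 (add /o/3 58): {"dim":10,"lyx":71,"nt":6,"o":[12,23,90,58,45,28],"v":{"bb":29,"e":47,"l":91,"ql":39,"r":22}}
After op 15 (add /o/3 38): {"dim":10,"lyx":71,"nt":6,"o":[12,23,90,38,58,45,28],"v":{"bb":29,"e":47,"l":91,"ql":39,"r":22}}
After op 16 (add /o/1 1): {"dim":10,"lyx":71,"nt":6,"o":[12,1,23,90,38,58,45,28],"v":{"bb":29,"e":47,"l":91,"ql":39,"r":22}}
After op 17 (replace /dim 24): {"dim":24,"lyx":71,"nt":6,"o":[12,1,23,90,38,58,45,28],"v":{"bb":29,"e":47,"l":91,"ql":39,"r":22}}
After op 18 (add /o/2 97): {"dim":24,"lyx":71,"nt":6,"o":[12,1,97,23,90,38,58,45,28],"v":{"bb":29,"e":47,"l":91,"ql":39,"r":22}}
After op 19 (replace /o/7 25): {"dim":24,"lyx":71,"nt":6,"o":[12,1,97,23,90,38,58,25,28],"v":{"bb":29,"e":47,"l":91,"ql":39,"r":22}}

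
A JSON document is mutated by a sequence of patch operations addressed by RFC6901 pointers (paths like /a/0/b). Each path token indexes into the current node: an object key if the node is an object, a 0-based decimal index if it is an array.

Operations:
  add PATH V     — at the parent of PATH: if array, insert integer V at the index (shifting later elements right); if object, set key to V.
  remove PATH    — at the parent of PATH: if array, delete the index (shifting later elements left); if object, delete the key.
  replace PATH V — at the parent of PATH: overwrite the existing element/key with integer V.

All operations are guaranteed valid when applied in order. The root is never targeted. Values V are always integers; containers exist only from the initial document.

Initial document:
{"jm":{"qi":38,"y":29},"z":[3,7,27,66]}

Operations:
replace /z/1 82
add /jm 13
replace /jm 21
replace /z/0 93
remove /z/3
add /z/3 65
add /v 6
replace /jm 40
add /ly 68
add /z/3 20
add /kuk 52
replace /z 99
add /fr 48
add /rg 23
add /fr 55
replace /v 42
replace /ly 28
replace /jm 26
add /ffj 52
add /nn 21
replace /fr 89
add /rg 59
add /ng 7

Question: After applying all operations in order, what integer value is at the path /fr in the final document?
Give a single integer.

Answer: 89

Derivation:
After op 1 (replace /z/1 82): {"jm":{"qi":38,"y":29},"z":[3,82,27,66]}
After op 2 (add /jm 13): {"jm":13,"z":[3,82,27,66]}
After op 3 (replace /jm 21): {"jm":21,"z":[3,82,27,66]}
After op 4 (replace /z/0 93): {"jm":21,"z":[93,82,27,66]}
After op 5 (remove /z/3): {"jm":21,"z":[93,82,27]}
After op 6 (add /z/3 65): {"jm":21,"z":[93,82,27,65]}
After op 7 (add /v 6): {"jm":21,"v":6,"z":[93,82,27,65]}
After op 8 (replace /jm 40): {"jm":40,"v":6,"z":[93,82,27,65]}
After op 9 (add /ly 68): {"jm":40,"ly":68,"v":6,"z":[93,82,27,65]}
After op 10 (add /z/3 20): {"jm":40,"ly":68,"v":6,"z":[93,82,27,20,65]}
After op 11 (add /kuk 52): {"jm":40,"kuk":52,"ly":68,"v":6,"z":[93,82,27,20,65]}
After op 12 (replace /z 99): {"jm":40,"kuk":52,"ly":68,"v":6,"z":99}
After op 13 (add /fr 48): {"fr":48,"jm":40,"kuk":52,"ly":68,"v":6,"z":99}
After op 14 (add /rg 23): {"fr":48,"jm":40,"kuk":52,"ly":68,"rg":23,"v":6,"z":99}
After op 15 (add /fr 55): {"fr":55,"jm":40,"kuk":52,"ly":68,"rg":23,"v":6,"z":99}
After op 16 (replace /v 42): {"fr":55,"jm":40,"kuk":52,"ly":68,"rg":23,"v":42,"z":99}
After op 17 (replace /ly 28): {"fr":55,"jm":40,"kuk":52,"ly":28,"rg":23,"v":42,"z":99}
After op 18 (replace /jm 26): {"fr":55,"jm":26,"kuk":52,"ly":28,"rg":23,"v":42,"z":99}
After op 19 (add /ffj 52): {"ffj":52,"fr":55,"jm":26,"kuk":52,"ly":28,"rg":23,"v":42,"z":99}
After op 20 (add /nn 21): {"ffj":52,"fr":55,"jm":26,"kuk":52,"ly":28,"nn":21,"rg":23,"v":42,"z":99}
After op 21 (replace /fr 89): {"ffj":52,"fr":89,"jm":26,"kuk":52,"ly":28,"nn":21,"rg":23,"v":42,"z":99}
After op 22 (add /rg 59): {"ffj":52,"fr":89,"jm":26,"kuk":52,"ly":28,"nn":21,"rg":59,"v":42,"z":99}
After op 23 (add /ng 7): {"ffj":52,"fr":89,"jm":26,"kuk":52,"ly":28,"ng":7,"nn":21,"rg":59,"v":42,"z":99}
Value at /fr: 89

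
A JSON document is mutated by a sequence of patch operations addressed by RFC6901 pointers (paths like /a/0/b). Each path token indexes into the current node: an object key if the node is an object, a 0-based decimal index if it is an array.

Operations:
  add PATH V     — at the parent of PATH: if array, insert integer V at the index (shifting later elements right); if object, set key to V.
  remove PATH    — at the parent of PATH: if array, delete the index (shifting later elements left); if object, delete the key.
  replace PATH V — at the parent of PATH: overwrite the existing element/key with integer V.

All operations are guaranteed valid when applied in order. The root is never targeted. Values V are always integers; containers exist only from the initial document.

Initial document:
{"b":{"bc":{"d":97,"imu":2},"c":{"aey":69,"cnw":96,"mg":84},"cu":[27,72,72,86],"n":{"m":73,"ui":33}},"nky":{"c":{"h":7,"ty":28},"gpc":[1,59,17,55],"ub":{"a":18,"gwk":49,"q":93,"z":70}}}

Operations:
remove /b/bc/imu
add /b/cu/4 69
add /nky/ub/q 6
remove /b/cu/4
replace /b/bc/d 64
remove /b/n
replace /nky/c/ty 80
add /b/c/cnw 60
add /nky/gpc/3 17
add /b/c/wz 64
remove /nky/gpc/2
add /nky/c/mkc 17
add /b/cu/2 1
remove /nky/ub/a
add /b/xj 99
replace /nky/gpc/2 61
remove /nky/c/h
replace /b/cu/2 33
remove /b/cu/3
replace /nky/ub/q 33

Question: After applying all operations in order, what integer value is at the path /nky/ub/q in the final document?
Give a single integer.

Answer: 33

Derivation:
After op 1 (remove /b/bc/imu): {"b":{"bc":{"d":97},"c":{"aey":69,"cnw":96,"mg":84},"cu":[27,72,72,86],"n":{"m":73,"ui":33}},"nky":{"c":{"h":7,"ty":28},"gpc":[1,59,17,55],"ub":{"a":18,"gwk":49,"q":93,"z":70}}}
After op 2 (add /b/cu/4 69): {"b":{"bc":{"d":97},"c":{"aey":69,"cnw":96,"mg":84},"cu":[27,72,72,86,69],"n":{"m":73,"ui":33}},"nky":{"c":{"h":7,"ty":28},"gpc":[1,59,17,55],"ub":{"a":18,"gwk":49,"q":93,"z":70}}}
After op 3 (add /nky/ub/q 6): {"b":{"bc":{"d":97},"c":{"aey":69,"cnw":96,"mg":84},"cu":[27,72,72,86,69],"n":{"m":73,"ui":33}},"nky":{"c":{"h":7,"ty":28},"gpc":[1,59,17,55],"ub":{"a":18,"gwk":49,"q":6,"z":70}}}
After op 4 (remove /b/cu/4): {"b":{"bc":{"d":97},"c":{"aey":69,"cnw":96,"mg":84},"cu":[27,72,72,86],"n":{"m":73,"ui":33}},"nky":{"c":{"h":7,"ty":28},"gpc":[1,59,17,55],"ub":{"a":18,"gwk":49,"q":6,"z":70}}}
After op 5 (replace /b/bc/d 64): {"b":{"bc":{"d":64},"c":{"aey":69,"cnw":96,"mg":84},"cu":[27,72,72,86],"n":{"m":73,"ui":33}},"nky":{"c":{"h":7,"ty":28},"gpc":[1,59,17,55],"ub":{"a":18,"gwk":49,"q":6,"z":70}}}
After op 6 (remove /b/n): {"b":{"bc":{"d":64},"c":{"aey":69,"cnw":96,"mg":84},"cu":[27,72,72,86]},"nky":{"c":{"h":7,"ty":28},"gpc":[1,59,17,55],"ub":{"a":18,"gwk":49,"q":6,"z":70}}}
After op 7 (replace /nky/c/ty 80): {"b":{"bc":{"d":64},"c":{"aey":69,"cnw":96,"mg":84},"cu":[27,72,72,86]},"nky":{"c":{"h":7,"ty":80},"gpc":[1,59,17,55],"ub":{"a":18,"gwk":49,"q":6,"z":70}}}
After op 8 (add /b/c/cnw 60): {"b":{"bc":{"d":64},"c":{"aey":69,"cnw":60,"mg":84},"cu":[27,72,72,86]},"nky":{"c":{"h":7,"ty":80},"gpc":[1,59,17,55],"ub":{"a":18,"gwk":49,"q":6,"z":70}}}
After op 9 (add /nky/gpc/3 17): {"b":{"bc":{"d":64},"c":{"aey":69,"cnw":60,"mg":84},"cu":[27,72,72,86]},"nky":{"c":{"h":7,"ty":80},"gpc":[1,59,17,17,55],"ub":{"a":18,"gwk":49,"q":6,"z":70}}}
After op 10 (add /b/c/wz 64): {"b":{"bc":{"d":64},"c":{"aey":69,"cnw":60,"mg":84,"wz":64},"cu":[27,72,72,86]},"nky":{"c":{"h":7,"ty":80},"gpc":[1,59,17,17,55],"ub":{"a":18,"gwk":49,"q":6,"z":70}}}
After op 11 (remove /nky/gpc/2): {"b":{"bc":{"d":64},"c":{"aey":69,"cnw":60,"mg":84,"wz":64},"cu":[27,72,72,86]},"nky":{"c":{"h":7,"ty":80},"gpc":[1,59,17,55],"ub":{"a":18,"gwk":49,"q":6,"z":70}}}
After op 12 (add /nky/c/mkc 17): {"b":{"bc":{"d":64},"c":{"aey":69,"cnw":60,"mg":84,"wz":64},"cu":[27,72,72,86]},"nky":{"c":{"h":7,"mkc":17,"ty":80},"gpc":[1,59,17,55],"ub":{"a":18,"gwk":49,"q":6,"z":70}}}
After op 13 (add /b/cu/2 1): {"b":{"bc":{"d":64},"c":{"aey":69,"cnw":60,"mg":84,"wz":64},"cu":[27,72,1,72,86]},"nky":{"c":{"h":7,"mkc":17,"ty":80},"gpc":[1,59,17,55],"ub":{"a":18,"gwk":49,"q":6,"z":70}}}
After op 14 (remove /nky/ub/a): {"b":{"bc":{"d":64},"c":{"aey":69,"cnw":60,"mg":84,"wz":64},"cu":[27,72,1,72,86]},"nky":{"c":{"h":7,"mkc":17,"ty":80},"gpc":[1,59,17,55],"ub":{"gwk":49,"q":6,"z":70}}}
After op 15 (add /b/xj 99): {"b":{"bc":{"d":64},"c":{"aey":69,"cnw":60,"mg":84,"wz":64},"cu":[27,72,1,72,86],"xj":99},"nky":{"c":{"h":7,"mkc":17,"ty":80},"gpc":[1,59,17,55],"ub":{"gwk":49,"q":6,"z":70}}}
After op 16 (replace /nky/gpc/2 61): {"b":{"bc":{"d":64},"c":{"aey":69,"cnw":60,"mg":84,"wz":64},"cu":[27,72,1,72,86],"xj":99},"nky":{"c":{"h":7,"mkc":17,"ty":80},"gpc":[1,59,61,55],"ub":{"gwk":49,"q":6,"z":70}}}
After op 17 (remove /nky/c/h): {"b":{"bc":{"d":64},"c":{"aey":69,"cnw":60,"mg":84,"wz":64},"cu":[27,72,1,72,86],"xj":99},"nky":{"c":{"mkc":17,"ty":80},"gpc":[1,59,61,55],"ub":{"gwk":49,"q":6,"z":70}}}
After op 18 (replace /b/cu/2 33): {"b":{"bc":{"d":64},"c":{"aey":69,"cnw":60,"mg":84,"wz":64},"cu":[27,72,33,72,86],"xj":99},"nky":{"c":{"mkc":17,"ty":80},"gpc":[1,59,61,55],"ub":{"gwk":49,"q":6,"z":70}}}
After op 19 (remove /b/cu/3): {"b":{"bc":{"d":64},"c":{"aey":69,"cnw":60,"mg":84,"wz":64},"cu":[27,72,33,86],"xj":99},"nky":{"c":{"mkc":17,"ty":80},"gpc":[1,59,61,55],"ub":{"gwk":49,"q":6,"z":70}}}
After op 20 (replace /nky/ub/q 33): {"b":{"bc":{"d":64},"c":{"aey":69,"cnw":60,"mg":84,"wz":64},"cu":[27,72,33,86],"xj":99},"nky":{"c":{"mkc":17,"ty":80},"gpc":[1,59,61,55],"ub":{"gwk":49,"q":33,"z":70}}}
Value at /nky/ub/q: 33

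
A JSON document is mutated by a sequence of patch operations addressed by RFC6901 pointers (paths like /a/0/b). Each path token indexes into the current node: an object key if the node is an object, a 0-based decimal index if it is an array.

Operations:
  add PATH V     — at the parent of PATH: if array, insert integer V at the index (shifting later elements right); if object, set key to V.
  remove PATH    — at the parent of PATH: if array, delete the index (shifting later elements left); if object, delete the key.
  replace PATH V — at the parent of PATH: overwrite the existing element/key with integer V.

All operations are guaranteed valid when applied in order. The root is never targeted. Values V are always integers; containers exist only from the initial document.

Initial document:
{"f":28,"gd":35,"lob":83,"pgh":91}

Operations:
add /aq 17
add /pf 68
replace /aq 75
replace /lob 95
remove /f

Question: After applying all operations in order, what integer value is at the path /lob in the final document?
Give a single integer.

After op 1 (add /aq 17): {"aq":17,"f":28,"gd":35,"lob":83,"pgh":91}
After op 2 (add /pf 68): {"aq":17,"f":28,"gd":35,"lob":83,"pf":68,"pgh":91}
After op 3 (replace /aq 75): {"aq":75,"f":28,"gd":35,"lob":83,"pf":68,"pgh":91}
After op 4 (replace /lob 95): {"aq":75,"f":28,"gd":35,"lob":95,"pf":68,"pgh":91}
After op 5 (remove /f): {"aq":75,"gd":35,"lob":95,"pf":68,"pgh":91}
Value at /lob: 95

Answer: 95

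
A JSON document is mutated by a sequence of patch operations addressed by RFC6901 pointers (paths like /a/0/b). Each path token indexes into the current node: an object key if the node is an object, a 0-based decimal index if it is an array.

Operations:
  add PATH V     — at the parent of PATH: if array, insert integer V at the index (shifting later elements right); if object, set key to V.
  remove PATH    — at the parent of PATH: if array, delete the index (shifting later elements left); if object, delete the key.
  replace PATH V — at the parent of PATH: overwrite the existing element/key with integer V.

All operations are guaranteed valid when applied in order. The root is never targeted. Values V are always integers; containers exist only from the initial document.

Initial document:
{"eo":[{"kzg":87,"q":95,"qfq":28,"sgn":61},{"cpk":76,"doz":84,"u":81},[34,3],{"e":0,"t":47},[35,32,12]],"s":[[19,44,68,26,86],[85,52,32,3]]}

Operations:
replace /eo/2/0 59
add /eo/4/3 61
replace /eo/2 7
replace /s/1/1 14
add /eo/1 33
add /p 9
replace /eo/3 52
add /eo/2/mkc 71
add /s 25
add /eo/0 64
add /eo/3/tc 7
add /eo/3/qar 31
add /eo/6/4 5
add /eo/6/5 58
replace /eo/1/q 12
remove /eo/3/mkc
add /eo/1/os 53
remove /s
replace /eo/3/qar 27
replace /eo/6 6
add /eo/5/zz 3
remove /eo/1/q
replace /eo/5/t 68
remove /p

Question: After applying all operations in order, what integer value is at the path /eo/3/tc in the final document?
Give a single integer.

Answer: 7

Derivation:
After op 1 (replace /eo/2/0 59): {"eo":[{"kzg":87,"q":95,"qfq":28,"sgn":61},{"cpk":76,"doz":84,"u":81},[59,3],{"e":0,"t":47},[35,32,12]],"s":[[19,44,68,26,86],[85,52,32,3]]}
After op 2 (add /eo/4/3 61): {"eo":[{"kzg":87,"q":95,"qfq":28,"sgn":61},{"cpk":76,"doz":84,"u":81},[59,3],{"e":0,"t":47},[35,32,12,61]],"s":[[19,44,68,26,86],[85,52,32,3]]}
After op 3 (replace /eo/2 7): {"eo":[{"kzg":87,"q":95,"qfq":28,"sgn":61},{"cpk":76,"doz":84,"u":81},7,{"e":0,"t":47},[35,32,12,61]],"s":[[19,44,68,26,86],[85,52,32,3]]}
After op 4 (replace /s/1/1 14): {"eo":[{"kzg":87,"q":95,"qfq":28,"sgn":61},{"cpk":76,"doz":84,"u":81},7,{"e":0,"t":47},[35,32,12,61]],"s":[[19,44,68,26,86],[85,14,32,3]]}
After op 5 (add /eo/1 33): {"eo":[{"kzg":87,"q":95,"qfq":28,"sgn":61},33,{"cpk":76,"doz":84,"u":81},7,{"e":0,"t":47},[35,32,12,61]],"s":[[19,44,68,26,86],[85,14,32,3]]}
After op 6 (add /p 9): {"eo":[{"kzg":87,"q":95,"qfq":28,"sgn":61},33,{"cpk":76,"doz":84,"u":81},7,{"e":0,"t":47},[35,32,12,61]],"p":9,"s":[[19,44,68,26,86],[85,14,32,3]]}
After op 7 (replace /eo/3 52): {"eo":[{"kzg":87,"q":95,"qfq":28,"sgn":61},33,{"cpk":76,"doz":84,"u":81},52,{"e":0,"t":47},[35,32,12,61]],"p":9,"s":[[19,44,68,26,86],[85,14,32,3]]}
After op 8 (add /eo/2/mkc 71): {"eo":[{"kzg":87,"q":95,"qfq":28,"sgn":61},33,{"cpk":76,"doz":84,"mkc":71,"u":81},52,{"e":0,"t":47},[35,32,12,61]],"p":9,"s":[[19,44,68,26,86],[85,14,32,3]]}
After op 9 (add /s 25): {"eo":[{"kzg":87,"q":95,"qfq":28,"sgn":61},33,{"cpk":76,"doz":84,"mkc":71,"u":81},52,{"e":0,"t":47},[35,32,12,61]],"p":9,"s":25}
After op 10 (add /eo/0 64): {"eo":[64,{"kzg":87,"q":95,"qfq":28,"sgn":61},33,{"cpk":76,"doz":84,"mkc":71,"u":81},52,{"e":0,"t":47},[35,32,12,61]],"p":9,"s":25}
After op 11 (add /eo/3/tc 7): {"eo":[64,{"kzg":87,"q":95,"qfq":28,"sgn":61},33,{"cpk":76,"doz":84,"mkc":71,"tc":7,"u":81},52,{"e":0,"t":47},[35,32,12,61]],"p":9,"s":25}
After op 12 (add /eo/3/qar 31): {"eo":[64,{"kzg":87,"q":95,"qfq":28,"sgn":61},33,{"cpk":76,"doz":84,"mkc":71,"qar":31,"tc":7,"u":81},52,{"e":0,"t":47},[35,32,12,61]],"p":9,"s":25}
After op 13 (add /eo/6/4 5): {"eo":[64,{"kzg":87,"q":95,"qfq":28,"sgn":61},33,{"cpk":76,"doz":84,"mkc":71,"qar":31,"tc":7,"u":81},52,{"e":0,"t":47},[35,32,12,61,5]],"p":9,"s":25}
After op 14 (add /eo/6/5 58): {"eo":[64,{"kzg":87,"q":95,"qfq":28,"sgn":61},33,{"cpk":76,"doz":84,"mkc":71,"qar":31,"tc":7,"u":81},52,{"e":0,"t":47},[35,32,12,61,5,58]],"p":9,"s":25}
After op 15 (replace /eo/1/q 12): {"eo":[64,{"kzg":87,"q":12,"qfq":28,"sgn":61},33,{"cpk":76,"doz":84,"mkc":71,"qar":31,"tc":7,"u":81},52,{"e":0,"t":47},[35,32,12,61,5,58]],"p":9,"s":25}
After op 16 (remove /eo/3/mkc): {"eo":[64,{"kzg":87,"q":12,"qfq":28,"sgn":61},33,{"cpk":76,"doz":84,"qar":31,"tc":7,"u":81},52,{"e":0,"t":47},[35,32,12,61,5,58]],"p":9,"s":25}
After op 17 (add /eo/1/os 53): {"eo":[64,{"kzg":87,"os":53,"q":12,"qfq":28,"sgn":61},33,{"cpk":76,"doz":84,"qar":31,"tc":7,"u":81},52,{"e":0,"t":47},[35,32,12,61,5,58]],"p":9,"s":25}
After op 18 (remove /s): {"eo":[64,{"kzg":87,"os":53,"q":12,"qfq":28,"sgn":61},33,{"cpk":76,"doz":84,"qar":31,"tc":7,"u":81},52,{"e":0,"t":47},[35,32,12,61,5,58]],"p":9}
After op 19 (replace /eo/3/qar 27): {"eo":[64,{"kzg":87,"os":53,"q":12,"qfq":28,"sgn":61},33,{"cpk":76,"doz":84,"qar":27,"tc":7,"u":81},52,{"e":0,"t":47},[35,32,12,61,5,58]],"p":9}
After op 20 (replace /eo/6 6): {"eo":[64,{"kzg":87,"os":53,"q":12,"qfq":28,"sgn":61},33,{"cpk":76,"doz":84,"qar":27,"tc":7,"u":81},52,{"e":0,"t":47},6],"p":9}
After op 21 (add /eo/5/zz 3): {"eo":[64,{"kzg":87,"os":53,"q":12,"qfq":28,"sgn":61},33,{"cpk":76,"doz":84,"qar":27,"tc":7,"u":81},52,{"e":0,"t":47,"zz":3},6],"p":9}
After op 22 (remove /eo/1/q): {"eo":[64,{"kzg":87,"os":53,"qfq":28,"sgn":61},33,{"cpk":76,"doz":84,"qar":27,"tc":7,"u":81},52,{"e":0,"t":47,"zz":3},6],"p":9}
After op 23 (replace /eo/5/t 68): {"eo":[64,{"kzg":87,"os":53,"qfq":28,"sgn":61},33,{"cpk":76,"doz":84,"qar":27,"tc":7,"u":81},52,{"e":0,"t":68,"zz":3},6],"p":9}
After op 24 (remove /p): {"eo":[64,{"kzg":87,"os":53,"qfq":28,"sgn":61},33,{"cpk":76,"doz":84,"qar":27,"tc":7,"u":81},52,{"e":0,"t":68,"zz":3},6]}
Value at /eo/3/tc: 7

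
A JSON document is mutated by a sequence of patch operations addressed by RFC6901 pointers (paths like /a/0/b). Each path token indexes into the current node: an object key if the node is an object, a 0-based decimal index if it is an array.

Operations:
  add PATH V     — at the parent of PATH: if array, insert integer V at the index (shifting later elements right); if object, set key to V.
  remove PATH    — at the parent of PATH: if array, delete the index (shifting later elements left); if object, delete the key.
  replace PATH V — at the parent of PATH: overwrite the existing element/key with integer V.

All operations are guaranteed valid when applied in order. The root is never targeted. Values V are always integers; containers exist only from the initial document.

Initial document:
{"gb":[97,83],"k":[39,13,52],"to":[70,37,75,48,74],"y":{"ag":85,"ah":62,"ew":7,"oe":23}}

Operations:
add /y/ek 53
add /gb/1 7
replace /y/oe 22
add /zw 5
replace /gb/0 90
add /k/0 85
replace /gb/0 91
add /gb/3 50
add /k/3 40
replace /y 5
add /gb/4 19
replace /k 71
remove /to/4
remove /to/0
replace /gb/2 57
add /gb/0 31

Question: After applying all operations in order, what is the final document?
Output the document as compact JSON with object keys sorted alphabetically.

Answer: {"gb":[31,91,7,57,50,19],"k":71,"to":[37,75,48],"y":5,"zw":5}

Derivation:
After op 1 (add /y/ek 53): {"gb":[97,83],"k":[39,13,52],"to":[70,37,75,48,74],"y":{"ag":85,"ah":62,"ek":53,"ew":7,"oe":23}}
After op 2 (add /gb/1 7): {"gb":[97,7,83],"k":[39,13,52],"to":[70,37,75,48,74],"y":{"ag":85,"ah":62,"ek":53,"ew":7,"oe":23}}
After op 3 (replace /y/oe 22): {"gb":[97,7,83],"k":[39,13,52],"to":[70,37,75,48,74],"y":{"ag":85,"ah":62,"ek":53,"ew":7,"oe":22}}
After op 4 (add /zw 5): {"gb":[97,7,83],"k":[39,13,52],"to":[70,37,75,48,74],"y":{"ag":85,"ah":62,"ek":53,"ew":7,"oe":22},"zw":5}
After op 5 (replace /gb/0 90): {"gb":[90,7,83],"k":[39,13,52],"to":[70,37,75,48,74],"y":{"ag":85,"ah":62,"ek":53,"ew":7,"oe":22},"zw":5}
After op 6 (add /k/0 85): {"gb":[90,7,83],"k":[85,39,13,52],"to":[70,37,75,48,74],"y":{"ag":85,"ah":62,"ek":53,"ew":7,"oe":22},"zw":5}
After op 7 (replace /gb/0 91): {"gb":[91,7,83],"k":[85,39,13,52],"to":[70,37,75,48,74],"y":{"ag":85,"ah":62,"ek":53,"ew":7,"oe":22},"zw":5}
After op 8 (add /gb/3 50): {"gb":[91,7,83,50],"k":[85,39,13,52],"to":[70,37,75,48,74],"y":{"ag":85,"ah":62,"ek":53,"ew":7,"oe":22},"zw":5}
After op 9 (add /k/3 40): {"gb":[91,7,83,50],"k":[85,39,13,40,52],"to":[70,37,75,48,74],"y":{"ag":85,"ah":62,"ek":53,"ew":7,"oe":22},"zw":5}
After op 10 (replace /y 5): {"gb":[91,7,83,50],"k":[85,39,13,40,52],"to":[70,37,75,48,74],"y":5,"zw":5}
After op 11 (add /gb/4 19): {"gb":[91,7,83,50,19],"k":[85,39,13,40,52],"to":[70,37,75,48,74],"y":5,"zw":5}
After op 12 (replace /k 71): {"gb":[91,7,83,50,19],"k":71,"to":[70,37,75,48,74],"y":5,"zw":5}
After op 13 (remove /to/4): {"gb":[91,7,83,50,19],"k":71,"to":[70,37,75,48],"y":5,"zw":5}
After op 14 (remove /to/0): {"gb":[91,7,83,50,19],"k":71,"to":[37,75,48],"y":5,"zw":5}
After op 15 (replace /gb/2 57): {"gb":[91,7,57,50,19],"k":71,"to":[37,75,48],"y":5,"zw":5}
After op 16 (add /gb/0 31): {"gb":[31,91,7,57,50,19],"k":71,"to":[37,75,48],"y":5,"zw":5}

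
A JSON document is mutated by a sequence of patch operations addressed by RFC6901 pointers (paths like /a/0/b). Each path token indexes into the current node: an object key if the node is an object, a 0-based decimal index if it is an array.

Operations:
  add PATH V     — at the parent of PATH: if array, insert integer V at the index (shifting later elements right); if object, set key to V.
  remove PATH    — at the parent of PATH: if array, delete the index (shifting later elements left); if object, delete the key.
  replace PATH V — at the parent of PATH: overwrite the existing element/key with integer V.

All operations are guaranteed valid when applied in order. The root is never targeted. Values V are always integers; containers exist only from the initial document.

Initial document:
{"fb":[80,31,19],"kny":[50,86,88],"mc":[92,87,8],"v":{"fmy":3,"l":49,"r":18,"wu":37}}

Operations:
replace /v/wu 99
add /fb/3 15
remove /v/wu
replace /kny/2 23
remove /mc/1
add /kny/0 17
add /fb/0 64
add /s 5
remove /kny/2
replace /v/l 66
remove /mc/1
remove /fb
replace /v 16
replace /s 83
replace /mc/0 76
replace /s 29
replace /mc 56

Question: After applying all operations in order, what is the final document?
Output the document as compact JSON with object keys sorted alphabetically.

After op 1 (replace /v/wu 99): {"fb":[80,31,19],"kny":[50,86,88],"mc":[92,87,8],"v":{"fmy":3,"l":49,"r":18,"wu":99}}
After op 2 (add /fb/3 15): {"fb":[80,31,19,15],"kny":[50,86,88],"mc":[92,87,8],"v":{"fmy":3,"l":49,"r":18,"wu":99}}
After op 3 (remove /v/wu): {"fb":[80,31,19,15],"kny":[50,86,88],"mc":[92,87,8],"v":{"fmy":3,"l":49,"r":18}}
After op 4 (replace /kny/2 23): {"fb":[80,31,19,15],"kny":[50,86,23],"mc":[92,87,8],"v":{"fmy":3,"l":49,"r":18}}
After op 5 (remove /mc/1): {"fb":[80,31,19,15],"kny":[50,86,23],"mc":[92,8],"v":{"fmy":3,"l":49,"r":18}}
After op 6 (add /kny/0 17): {"fb":[80,31,19,15],"kny":[17,50,86,23],"mc":[92,8],"v":{"fmy":3,"l":49,"r":18}}
After op 7 (add /fb/0 64): {"fb":[64,80,31,19,15],"kny":[17,50,86,23],"mc":[92,8],"v":{"fmy":3,"l":49,"r":18}}
After op 8 (add /s 5): {"fb":[64,80,31,19,15],"kny":[17,50,86,23],"mc":[92,8],"s":5,"v":{"fmy":3,"l":49,"r":18}}
After op 9 (remove /kny/2): {"fb":[64,80,31,19,15],"kny":[17,50,23],"mc":[92,8],"s":5,"v":{"fmy":3,"l":49,"r":18}}
After op 10 (replace /v/l 66): {"fb":[64,80,31,19,15],"kny":[17,50,23],"mc":[92,8],"s":5,"v":{"fmy":3,"l":66,"r":18}}
After op 11 (remove /mc/1): {"fb":[64,80,31,19,15],"kny":[17,50,23],"mc":[92],"s":5,"v":{"fmy":3,"l":66,"r":18}}
After op 12 (remove /fb): {"kny":[17,50,23],"mc":[92],"s":5,"v":{"fmy":3,"l":66,"r":18}}
After op 13 (replace /v 16): {"kny":[17,50,23],"mc":[92],"s":5,"v":16}
After op 14 (replace /s 83): {"kny":[17,50,23],"mc":[92],"s":83,"v":16}
After op 15 (replace /mc/0 76): {"kny":[17,50,23],"mc":[76],"s":83,"v":16}
After op 16 (replace /s 29): {"kny":[17,50,23],"mc":[76],"s":29,"v":16}
After op 17 (replace /mc 56): {"kny":[17,50,23],"mc":56,"s":29,"v":16}

Answer: {"kny":[17,50,23],"mc":56,"s":29,"v":16}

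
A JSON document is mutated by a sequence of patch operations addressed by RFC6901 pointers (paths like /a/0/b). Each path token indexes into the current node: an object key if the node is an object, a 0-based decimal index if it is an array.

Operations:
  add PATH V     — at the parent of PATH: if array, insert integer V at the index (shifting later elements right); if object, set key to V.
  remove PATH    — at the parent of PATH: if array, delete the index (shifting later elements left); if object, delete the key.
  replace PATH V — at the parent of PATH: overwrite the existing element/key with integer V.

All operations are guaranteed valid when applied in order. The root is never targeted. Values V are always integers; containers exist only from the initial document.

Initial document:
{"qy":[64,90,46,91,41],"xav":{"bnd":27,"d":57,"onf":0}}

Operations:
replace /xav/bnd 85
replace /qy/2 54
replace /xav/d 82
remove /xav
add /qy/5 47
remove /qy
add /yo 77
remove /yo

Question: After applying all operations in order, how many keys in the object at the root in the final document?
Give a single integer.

Answer: 0

Derivation:
After op 1 (replace /xav/bnd 85): {"qy":[64,90,46,91,41],"xav":{"bnd":85,"d":57,"onf":0}}
After op 2 (replace /qy/2 54): {"qy":[64,90,54,91,41],"xav":{"bnd":85,"d":57,"onf":0}}
After op 3 (replace /xav/d 82): {"qy":[64,90,54,91,41],"xav":{"bnd":85,"d":82,"onf":0}}
After op 4 (remove /xav): {"qy":[64,90,54,91,41]}
After op 5 (add /qy/5 47): {"qy":[64,90,54,91,41,47]}
After op 6 (remove /qy): {}
After op 7 (add /yo 77): {"yo":77}
After op 8 (remove /yo): {}
Size at the root: 0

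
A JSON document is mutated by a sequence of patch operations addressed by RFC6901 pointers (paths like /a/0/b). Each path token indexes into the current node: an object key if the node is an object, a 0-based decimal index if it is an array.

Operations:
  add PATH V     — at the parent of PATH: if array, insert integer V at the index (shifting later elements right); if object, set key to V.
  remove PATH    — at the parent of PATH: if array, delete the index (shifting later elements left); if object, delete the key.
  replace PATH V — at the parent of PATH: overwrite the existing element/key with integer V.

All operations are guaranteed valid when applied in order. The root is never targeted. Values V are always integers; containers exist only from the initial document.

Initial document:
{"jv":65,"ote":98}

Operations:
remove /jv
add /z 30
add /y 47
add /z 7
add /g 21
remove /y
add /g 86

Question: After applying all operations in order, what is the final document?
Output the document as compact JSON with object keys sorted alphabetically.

After op 1 (remove /jv): {"ote":98}
After op 2 (add /z 30): {"ote":98,"z":30}
After op 3 (add /y 47): {"ote":98,"y":47,"z":30}
After op 4 (add /z 7): {"ote":98,"y":47,"z":7}
After op 5 (add /g 21): {"g":21,"ote":98,"y":47,"z":7}
After op 6 (remove /y): {"g":21,"ote":98,"z":7}
After op 7 (add /g 86): {"g":86,"ote":98,"z":7}

Answer: {"g":86,"ote":98,"z":7}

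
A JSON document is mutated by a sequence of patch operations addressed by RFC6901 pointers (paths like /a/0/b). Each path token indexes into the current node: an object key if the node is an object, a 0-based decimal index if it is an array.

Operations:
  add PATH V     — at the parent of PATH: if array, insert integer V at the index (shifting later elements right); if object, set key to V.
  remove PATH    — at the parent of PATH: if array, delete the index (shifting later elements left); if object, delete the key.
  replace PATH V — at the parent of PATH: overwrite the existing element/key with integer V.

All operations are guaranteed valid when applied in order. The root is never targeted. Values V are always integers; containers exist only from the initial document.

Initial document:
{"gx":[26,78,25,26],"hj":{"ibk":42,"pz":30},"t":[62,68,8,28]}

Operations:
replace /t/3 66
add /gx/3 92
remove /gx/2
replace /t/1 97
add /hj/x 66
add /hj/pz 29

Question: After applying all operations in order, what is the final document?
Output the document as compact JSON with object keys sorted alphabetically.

After op 1 (replace /t/3 66): {"gx":[26,78,25,26],"hj":{"ibk":42,"pz":30},"t":[62,68,8,66]}
After op 2 (add /gx/3 92): {"gx":[26,78,25,92,26],"hj":{"ibk":42,"pz":30},"t":[62,68,8,66]}
After op 3 (remove /gx/2): {"gx":[26,78,92,26],"hj":{"ibk":42,"pz":30},"t":[62,68,8,66]}
After op 4 (replace /t/1 97): {"gx":[26,78,92,26],"hj":{"ibk":42,"pz":30},"t":[62,97,8,66]}
After op 5 (add /hj/x 66): {"gx":[26,78,92,26],"hj":{"ibk":42,"pz":30,"x":66},"t":[62,97,8,66]}
After op 6 (add /hj/pz 29): {"gx":[26,78,92,26],"hj":{"ibk":42,"pz":29,"x":66},"t":[62,97,8,66]}

Answer: {"gx":[26,78,92,26],"hj":{"ibk":42,"pz":29,"x":66},"t":[62,97,8,66]}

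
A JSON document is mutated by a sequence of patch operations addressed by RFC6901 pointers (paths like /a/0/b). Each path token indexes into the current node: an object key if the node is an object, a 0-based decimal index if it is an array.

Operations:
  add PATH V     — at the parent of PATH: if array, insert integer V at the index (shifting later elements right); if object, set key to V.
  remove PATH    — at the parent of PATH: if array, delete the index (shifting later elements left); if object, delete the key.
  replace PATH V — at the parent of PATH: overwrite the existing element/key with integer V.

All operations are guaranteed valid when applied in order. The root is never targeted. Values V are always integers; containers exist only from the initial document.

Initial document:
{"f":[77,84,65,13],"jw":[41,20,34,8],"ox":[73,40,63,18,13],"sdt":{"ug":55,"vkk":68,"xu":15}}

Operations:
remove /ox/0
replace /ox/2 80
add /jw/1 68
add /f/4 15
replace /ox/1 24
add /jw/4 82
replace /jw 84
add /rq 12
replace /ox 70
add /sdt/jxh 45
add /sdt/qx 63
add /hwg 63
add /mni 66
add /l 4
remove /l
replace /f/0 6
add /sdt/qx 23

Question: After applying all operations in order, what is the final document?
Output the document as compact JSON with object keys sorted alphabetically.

After op 1 (remove /ox/0): {"f":[77,84,65,13],"jw":[41,20,34,8],"ox":[40,63,18,13],"sdt":{"ug":55,"vkk":68,"xu":15}}
After op 2 (replace /ox/2 80): {"f":[77,84,65,13],"jw":[41,20,34,8],"ox":[40,63,80,13],"sdt":{"ug":55,"vkk":68,"xu":15}}
After op 3 (add /jw/1 68): {"f":[77,84,65,13],"jw":[41,68,20,34,8],"ox":[40,63,80,13],"sdt":{"ug":55,"vkk":68,"xu":15}}
After op 4 (add /f/4 15): {"f":[77,84,65,13,15],"jw":[41,68,20,34,8],"ox":[40,63,80,13],"sdt":{"ug":55,"vkk":68,"xu":15}}
After op 5 (replace /ox/1 24): {"f":[77,84,65,13,15],"jw":[41,68,20,34,8],"ox":[40,24,80,13],"sdt":{"ug":55,"vkk":68,"xu":15}}
After op 6 (add /jw/4 82): {"f":[77,84,65,13,15],"jw":[41,68,20,34,82,8],"ox":[40,24,80,13],"sdt":{"ug":55,"vkk":68,"xu":15}}
After op 7 (replace /jw 84): {"f":[77,84,65,13,15],"jw":84,"ox":[40,24,80,13],"sdt":{"ug":55,"vkk":68,"xu":15}}
After op 8 (add /rq 12): {"f":[77,84,65,13,15],"jw":84,"ox":[40,24,80,13],"rq":12,"sdt":{"ug":55,"vkk":68,"xu":15}}
After op 9 (replace /ox 70): {"f":[77,84,65,13,15],"jw":84,"ox":70,"rq":12,"sdt":{"ug":55,"vkk":68,"xu":15}}
After op 10 (add /sdt/jxh 45): {"f":[77,84,65,13,15],"jw":84,"ox":70,"rq":12,"sdt":{"jxh":45,"ug":55,"vkk":68,"xu":15}}
After op 11 (add /sdt/qx 63): {"f":[77,84,65,13,15],"jw":84,"ox":70,"rq":12,"sdt":{"jxh":45,"qx":63,"ug":55,"vkk":68,"xu":15}}
After op 12 (add /hwg 63): {"f":[77,84,65,13,15],"hwg":63,"jw":84,"ox":70,"rq":12,"sdt":{"jxh":45,"qx":63,"ug":55,"vkk":68,"xu":15}}
After op 13 (add /mni 66): {"f":[77,84,65,13,15],"hwg":63,"jw":84,"mni":66,"ox":70,"rq":12,"sdt":{"jxh":45,"qx":63,"ug":55,"vkk":68,"xu":15}}
After op 14 (add /l 4): {"f":[77,84,65,13,15],"hwg":63,"jw":84,"l":4,"mni":66,"ox":70,"rq":12,"sdt":{"jxh":45,"qx":63,"ug":55,"vkk":68,"xu":15}}
After op 15 (remove /l): {"f":[77,84,65,13,15],"hwg":63,"jw":84,"mni":66,"ox":70,"rq":12,"sdt":{"jxh":45,"qx":63,"ug":55,"vkk":68,"xu":15}}
After op 16 (replace /f/0 6): {"f":[6,84,65,13,15],"hwg":63,"jw":84,"mni":66,"ox":70,"rq":12,"sdt":{"jxh":45,"qx":63,"ug":55,"vkk":68,"xu":15}}
After op 17 (add /sdt/qx 23): {"f":[6,84,65,13,15],"hwg":63,"jw":84,"mni":66,"ox":70,"rq":12,"sdt":{"jxh":45,"qx":23,"ug":55,"vkk":68,"xu":15}}

Answer: {"f":[6,84,65,13,15],"hwg":63,"jw":84,"mni":66,"ox":70,"rq":12,"sdt":{"jxh":45,"qx":23,"ug":55,"vkk":68,"xu":15}}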